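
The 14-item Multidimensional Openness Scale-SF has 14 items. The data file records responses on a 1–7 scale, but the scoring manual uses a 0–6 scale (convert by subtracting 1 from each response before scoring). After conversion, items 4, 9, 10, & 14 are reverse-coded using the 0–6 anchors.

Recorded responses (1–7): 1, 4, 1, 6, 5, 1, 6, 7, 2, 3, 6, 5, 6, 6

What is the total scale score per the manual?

43

Convert to 0–6: 0, 3, 0, 5, 4, 0, 5, 6, 1, 2, 5, 4, 5, 5
Reverse-coded (on a 0–6 scale, reversed = 6 − raw):
  item 4: 6 − 5 = 1
  item 9: 6 − 1 = 5
  item 10: 6 − 2 = 4
  item 14: 6 − 5 = 1
Scored: 0, 3, 0, 1, 4, 0, 5, 6, 5, 4, 5, 4, 5, 1
Total = 43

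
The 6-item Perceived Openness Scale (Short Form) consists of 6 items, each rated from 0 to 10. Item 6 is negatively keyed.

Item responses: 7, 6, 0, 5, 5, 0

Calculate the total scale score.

33

Apply reverse scoring (on a 0–10 scale, reversed = 10 − raw):
  item 6: 10 − 0 = 10
Scored responses: 7, 6, 0, 5, 5, 10
Total = 7 + 6 + 0 + 5 + 5 + 10 = 33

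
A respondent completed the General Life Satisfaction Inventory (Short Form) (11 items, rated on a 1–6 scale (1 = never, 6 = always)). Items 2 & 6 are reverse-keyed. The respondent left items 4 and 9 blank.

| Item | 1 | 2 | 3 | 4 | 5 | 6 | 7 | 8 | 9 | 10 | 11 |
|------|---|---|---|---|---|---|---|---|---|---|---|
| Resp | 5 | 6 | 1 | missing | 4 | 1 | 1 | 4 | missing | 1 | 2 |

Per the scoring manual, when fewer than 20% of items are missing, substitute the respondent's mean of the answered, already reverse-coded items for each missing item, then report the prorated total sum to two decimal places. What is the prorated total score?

Reverse-coded (reverse-coded value = 7 − response):
  item 2: 7 − 6 = 1
  item 6: 7 − 1 = 6
Completed scored items (9 of 11): 5, 1, 1, 4, 6, 1, 4, 1, 2; sum = 25.
Person mean = 25 / 9 ≈ 2.7778
Prorated total = (25 / 9) × 11 = 30.56 (to 2 dp)

30.56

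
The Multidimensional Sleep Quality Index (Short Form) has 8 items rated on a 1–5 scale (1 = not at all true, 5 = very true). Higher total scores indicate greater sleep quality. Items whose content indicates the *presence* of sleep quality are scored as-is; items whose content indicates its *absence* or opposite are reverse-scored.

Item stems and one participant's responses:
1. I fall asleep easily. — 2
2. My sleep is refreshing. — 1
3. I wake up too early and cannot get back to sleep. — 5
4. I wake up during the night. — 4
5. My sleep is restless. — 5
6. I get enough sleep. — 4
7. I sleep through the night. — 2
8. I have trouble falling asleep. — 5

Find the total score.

Items 3, 4, 5, 8 describe the absence/opposite of sleep quality → reverse-score.
reverse-coded value = 6 − response.
  item 1: 2
  item 2: 1
  item 3: 6 − 5 = 1
  item 4: 6 − 4 = 2
  item 5: 6 − 5 = 1
  item 6: 4
  item 7: 2
  item 8: 6 − 5 = 1
Total = 2 + 1 + 1 + 2 + 1 + 4 + 2 + 1 = 14

14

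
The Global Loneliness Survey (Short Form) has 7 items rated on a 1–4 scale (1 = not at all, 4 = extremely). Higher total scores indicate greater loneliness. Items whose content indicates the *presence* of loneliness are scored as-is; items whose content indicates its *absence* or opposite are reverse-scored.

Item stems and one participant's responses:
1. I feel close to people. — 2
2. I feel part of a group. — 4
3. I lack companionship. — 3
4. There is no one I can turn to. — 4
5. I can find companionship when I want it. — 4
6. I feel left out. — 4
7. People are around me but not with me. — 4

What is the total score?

Items 1, 2, 5 describe the absence/opposite of loneliness → reverse-score.
reverse-coded value = 5 − response.
  item 1: 5 − 2 = 3
  item 2: 5 − 4 = 1
  item 3: 3
  item 4: 4
  item 5: 5 − 4 = 1
  item 6: 4
  item 7: 4
Total = 3 + 1 + 3 + 4 + 1 + 4 + 4 = 20

20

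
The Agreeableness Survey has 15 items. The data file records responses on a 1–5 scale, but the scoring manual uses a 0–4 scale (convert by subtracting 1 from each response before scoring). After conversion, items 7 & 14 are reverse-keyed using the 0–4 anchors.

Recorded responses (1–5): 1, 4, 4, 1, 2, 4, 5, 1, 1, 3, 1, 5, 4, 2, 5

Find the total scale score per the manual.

26

Convert to 0–4: 0, 3, 3, 0, 1, 3, 4, 0, 0, 2, 0, 4, 3, 1, 4
Reverse-coded (reversed = (0+4) − raw = 4 − raw):
  item 7: 4 − 4 = 0
  item 14: 4 − 1 = 3
Scored: 0, 3, 3, 0, 1, 3, 0, 0, 0, 2, 0, 4, 3, 3, 4
Total = 26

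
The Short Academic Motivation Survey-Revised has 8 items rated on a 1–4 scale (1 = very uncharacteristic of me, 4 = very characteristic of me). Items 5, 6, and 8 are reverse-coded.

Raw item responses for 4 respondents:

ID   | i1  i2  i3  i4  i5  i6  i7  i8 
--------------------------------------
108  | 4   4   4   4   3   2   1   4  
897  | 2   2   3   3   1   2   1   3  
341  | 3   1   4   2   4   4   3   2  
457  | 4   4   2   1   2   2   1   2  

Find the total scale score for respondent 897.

Respondent 897 raw: 2, 2, 3, 3, 1, 2, 1, 3.
Reverse-coded (reverse-coded value = 5 − response):
  item 1: 2
  item 2: 2
  item 3: 3
  item 4: 3
  item 5: 5 − 1 = 4
  item 6: 5 − 2 = 3
  item 7: 1
  item 8: 5 − 3 = 2
Sum = 2 + 2 + 3 + 3 + 4 + 3 + 1 + 2 = 20

20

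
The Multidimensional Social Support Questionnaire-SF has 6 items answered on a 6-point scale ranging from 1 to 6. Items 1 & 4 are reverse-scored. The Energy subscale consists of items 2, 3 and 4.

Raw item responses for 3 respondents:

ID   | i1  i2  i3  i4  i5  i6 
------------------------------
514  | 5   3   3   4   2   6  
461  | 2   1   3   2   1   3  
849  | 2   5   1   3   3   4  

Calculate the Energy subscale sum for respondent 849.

Respondent 849 raw: 2, 5, 1, 3, 3, 4.
Energy items: 2, 3, 4.
Reverse-coded (reverse-coded value = 7 − response):
  item 2: 5
  item 3: 1
  item 4: 7 − 3 = 4
Sum = 5 + 1 + 4 = 10

10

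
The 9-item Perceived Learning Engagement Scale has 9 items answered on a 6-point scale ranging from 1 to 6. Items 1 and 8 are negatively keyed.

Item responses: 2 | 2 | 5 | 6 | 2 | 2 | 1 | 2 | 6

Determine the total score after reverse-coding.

34

Reverse-coded items (reverse-coded value = 7 − response):
  item 1: 7 − 2 = 5
  item 8: 7 − 2 = 5
After reverse-coding: 5, 2, 5, 6, 2, 2, 1, 5, 6
Total = 5 + 2 + 5 + 6 + 2 + 2 + 1 + 5 + 6 = 34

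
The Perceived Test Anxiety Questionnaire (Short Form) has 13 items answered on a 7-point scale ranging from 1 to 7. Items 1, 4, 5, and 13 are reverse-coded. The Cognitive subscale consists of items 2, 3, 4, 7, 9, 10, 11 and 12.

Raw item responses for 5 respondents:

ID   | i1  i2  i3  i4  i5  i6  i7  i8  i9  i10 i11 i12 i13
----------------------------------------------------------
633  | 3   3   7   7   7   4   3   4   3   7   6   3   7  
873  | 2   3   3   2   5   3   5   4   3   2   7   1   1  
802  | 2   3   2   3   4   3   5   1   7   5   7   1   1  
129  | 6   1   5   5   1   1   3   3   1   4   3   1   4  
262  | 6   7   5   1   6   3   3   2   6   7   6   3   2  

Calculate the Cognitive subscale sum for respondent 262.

Respondent 262 raw: 6, 7, 5, 1, 6, 3, 3, 2, 6, 7, 6, 3, 2.
Cognitive items: 2, 3, 4, 7, 9, 10, 11, 12.
Reverse-coded (reverse-coded value = 8 − response):
  item 2: 7
  item 3: 5
  item 4: 8 − 1 = 7
  item 7: 3
  item 9: 6
  item 10: 7
  item 11: 6
  item 12: 3
Sum = 7 + 5 + 7 + 3 + 6 + 7 + 6 + 3 = 44

44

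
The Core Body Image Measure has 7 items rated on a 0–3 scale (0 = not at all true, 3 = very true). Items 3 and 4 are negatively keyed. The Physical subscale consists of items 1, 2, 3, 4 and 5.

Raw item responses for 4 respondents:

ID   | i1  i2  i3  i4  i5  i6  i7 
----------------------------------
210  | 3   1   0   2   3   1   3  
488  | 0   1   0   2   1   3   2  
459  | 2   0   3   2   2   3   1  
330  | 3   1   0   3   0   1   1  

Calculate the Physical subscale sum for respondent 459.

Respondent 459 raw: 2, 0, 3, 2, 2, 3, 1.
Physical items: 1, 2, 3, 4, 5.
Reverse-coded (reversed = (0+3) − raw = 3 − raw):
  item 1: 2
  item 2: 0
  item 3: 3 − 3 = 0
  item 4: 3 − 2 = 1
  item 5: 2
Sum = 2 + 0 + 0 + 1 + 2 = 5

5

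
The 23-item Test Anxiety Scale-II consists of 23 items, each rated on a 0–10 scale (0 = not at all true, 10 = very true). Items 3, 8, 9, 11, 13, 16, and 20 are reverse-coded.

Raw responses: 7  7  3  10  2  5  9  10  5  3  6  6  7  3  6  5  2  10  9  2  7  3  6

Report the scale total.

127

Apply reverse scoring (reverse-coded value = 10 − response):
  item 3: 10 − 3 = 7
  item 8: 10 − 10 = 0
  item 9: 10 − 5 = 5
  item 11: 10 − 6 = 4
  item 13: 10 − 7 = 3
  item 16: 10 − 5 = 5
  item 20: 10 − 2 = 8
After reverse-coding: 7, 7, 7, 10, 2, 5, 9, 0, 5, 3, 4, 6, 3, 3, 6, 5, 2, 10, 9, 8, 7, 3, 6
Total = 7 + 7 + 7 + 10 + 2 + 5 + 9 + 0 + 5 + 3 + 4 + 6 + 3 + 3 + 6 + 5 + 2 + 10 + 9 + 8 + 7 + 3 + 6 = 127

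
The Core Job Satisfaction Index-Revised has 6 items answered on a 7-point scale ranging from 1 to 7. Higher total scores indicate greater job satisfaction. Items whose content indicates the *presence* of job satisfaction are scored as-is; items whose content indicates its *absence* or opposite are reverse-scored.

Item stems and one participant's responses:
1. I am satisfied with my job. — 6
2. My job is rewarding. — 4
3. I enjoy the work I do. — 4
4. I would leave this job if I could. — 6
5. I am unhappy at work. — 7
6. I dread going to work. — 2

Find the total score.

Items 4, 5, 6 describe the absence/opposite of job satisfaction → reverse-score.
on a 1–7 scale, reversed = 8 − raw.
  item 1: 6
  item 2: 4
  item 3: 4
  item 4: 8 − 6 = 2
  item 5: 8 − 7 = 1
  item 6: 8 − 2 = 6
Total = 6 + 4 + 4 + 2 + 1 + 6 = 23

23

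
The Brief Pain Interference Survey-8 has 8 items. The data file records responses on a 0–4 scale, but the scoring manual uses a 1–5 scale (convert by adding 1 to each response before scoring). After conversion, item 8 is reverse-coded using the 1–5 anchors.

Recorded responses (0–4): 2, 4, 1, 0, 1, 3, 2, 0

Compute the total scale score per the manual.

25

Convert to 1–5: 3, 5, 2, 1, 2, 4, 3, 1
Reverse-coded (reverse-coded value = 6 − response):
  item 8: 6 − 1 = 5
Scored: 3, 5, 2, 1, 2, 4, 3, 5
Total = 25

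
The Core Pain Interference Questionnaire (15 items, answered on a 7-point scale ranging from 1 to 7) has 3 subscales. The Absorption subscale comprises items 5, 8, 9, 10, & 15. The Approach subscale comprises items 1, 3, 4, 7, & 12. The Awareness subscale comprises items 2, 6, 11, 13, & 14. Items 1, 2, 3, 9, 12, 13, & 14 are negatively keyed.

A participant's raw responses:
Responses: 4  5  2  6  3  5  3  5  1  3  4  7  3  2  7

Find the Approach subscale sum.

Approach items: 1, 3, 4, 7, 12.
Of these, items 1, 3 and 12 are negatively keyed; reversed = (1+7) − raw = 8 − raw.
  item 1: 8 − 4 = 4
  item 3: 8 − 2 = 6
  item 4: 6
  item 7: 3
  item 12: 8 − 7 = 1
Sum = 4 + 6 + 6 + 3 + 1 = 20

20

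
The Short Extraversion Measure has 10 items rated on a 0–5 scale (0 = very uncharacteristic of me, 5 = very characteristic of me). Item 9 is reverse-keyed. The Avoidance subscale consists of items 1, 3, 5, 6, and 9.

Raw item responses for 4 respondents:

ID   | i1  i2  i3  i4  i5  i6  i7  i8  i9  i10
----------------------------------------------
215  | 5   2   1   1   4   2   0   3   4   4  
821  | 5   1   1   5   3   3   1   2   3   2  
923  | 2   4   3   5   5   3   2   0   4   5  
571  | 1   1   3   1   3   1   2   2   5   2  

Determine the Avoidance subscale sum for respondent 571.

8

Respondent 571 raw: 1, 1, 3, 1, 3, 1, 2, 2, 5, 2.
Avoidance items: 1, 3, 5, 6, 9.
Reverse-coded (reverse-coded value = 5 − response):
  item 1: 1
  item 3: 3
  item 5: 3
  item 6: 1
  item 9: 5 − 5 = 0
Sum = 1 + 3 + 3 + 1 + 0 = 8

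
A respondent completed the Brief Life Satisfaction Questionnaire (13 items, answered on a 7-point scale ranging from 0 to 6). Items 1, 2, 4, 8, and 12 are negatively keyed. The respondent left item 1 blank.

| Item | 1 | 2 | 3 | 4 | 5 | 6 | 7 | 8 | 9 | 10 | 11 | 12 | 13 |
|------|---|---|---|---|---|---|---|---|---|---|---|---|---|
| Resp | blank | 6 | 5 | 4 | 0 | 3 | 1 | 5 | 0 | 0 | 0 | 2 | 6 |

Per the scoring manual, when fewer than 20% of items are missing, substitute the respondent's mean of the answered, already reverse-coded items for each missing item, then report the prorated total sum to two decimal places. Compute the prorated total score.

23.83

Reverse-coded (reversed = (0+6) − raw = 6 − raw):
  item 2: 6 − 6 = 0
  item 4: 6 − 4 = 2
  item 8: 6 − 5 = 1
  item 12: 6 − 2 = 4
Completed scored items (12 of 13): 0, 5, 2, 0, 3, 1, 1, 0, 0, 0, 4, 6; sum = 22.
Person mean = 22 / 12 ≈ 1.8333
Prorated total = (22 / 12) × 13 = 23.83 (to 2 dp)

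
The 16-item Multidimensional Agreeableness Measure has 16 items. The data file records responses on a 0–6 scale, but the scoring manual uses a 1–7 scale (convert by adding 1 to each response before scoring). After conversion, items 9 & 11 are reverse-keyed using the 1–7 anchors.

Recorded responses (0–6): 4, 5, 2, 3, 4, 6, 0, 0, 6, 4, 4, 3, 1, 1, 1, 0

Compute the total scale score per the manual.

52

Convert to 1–7: 5, 6, 3, 4, 5, 7, 1, 1, 7, 5, 5, 4, 2, 2, 2, 1
Reverse-coded (reversed = (1+7) − raw = 8 − raw):
  item 9: 8 − 7 = 1
  item 11: 8 − 5 = 3
Scored: 5, 6, 3, 4, 5, 7, 1, 1, 1, 5, 3, 4, 2, 2, 2, 1
Total = 52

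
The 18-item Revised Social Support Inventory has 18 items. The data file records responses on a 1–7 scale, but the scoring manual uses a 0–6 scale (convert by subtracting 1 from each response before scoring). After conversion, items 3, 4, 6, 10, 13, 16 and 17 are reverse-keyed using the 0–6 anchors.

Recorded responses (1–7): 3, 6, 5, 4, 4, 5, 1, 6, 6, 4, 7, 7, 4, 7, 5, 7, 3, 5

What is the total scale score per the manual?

63

Convert to 0–6: 2, 5, 4, 3, 3, 4, 0, 5, 5, 3, 6, 6, 3, 6, 4, 6, 2, 4
Reverse-coded (reversed = (0+6) − raw = 6 − raw):
  item 3: 6 − 4 = 2
  item 4: 6 − 3 = 3
  item 6: 6 − 4 = 2
  item 10: 6 − 3 = 3
  item 13: 6 − 3 = 3
  item 16: 6 − 6 = 0
  item 17: 6 − 2 = 4
Scored: 2, 5, 2, 3, 3, 2, 0, 5, 5, 3, 6, 6, 3, 6, 4, 0, 4, 4
Total = 63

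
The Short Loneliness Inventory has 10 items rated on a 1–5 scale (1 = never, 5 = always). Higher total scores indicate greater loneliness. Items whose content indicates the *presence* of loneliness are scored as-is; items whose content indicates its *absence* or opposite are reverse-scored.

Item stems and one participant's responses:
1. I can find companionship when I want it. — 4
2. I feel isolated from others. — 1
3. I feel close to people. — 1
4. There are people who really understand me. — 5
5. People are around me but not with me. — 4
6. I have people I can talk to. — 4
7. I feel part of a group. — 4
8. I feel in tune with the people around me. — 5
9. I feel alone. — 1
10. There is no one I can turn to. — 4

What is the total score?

23

Items 1, 3, 4, 6, 7, 8 describe the absence/opposite of loneliness → reverse-score.
on a 1–5 scale, reversed = 6 − raw.
  item 1: 6 − 4 = 2
  item 2: 1
  item 3: 6 − 1 = 5
  item 4: 6 − 5 = 1
  item 5: 4
  item 6: 6 − 4 = 2
  item 7: 6 − 4 = 2
  item 8: 6 − 5 = 1
  item 9: 1
  item 10: 4
Total = 2 + 1 + 5 + 1 + 4 + 2 + 2 + 1 + 1 + 4 = 23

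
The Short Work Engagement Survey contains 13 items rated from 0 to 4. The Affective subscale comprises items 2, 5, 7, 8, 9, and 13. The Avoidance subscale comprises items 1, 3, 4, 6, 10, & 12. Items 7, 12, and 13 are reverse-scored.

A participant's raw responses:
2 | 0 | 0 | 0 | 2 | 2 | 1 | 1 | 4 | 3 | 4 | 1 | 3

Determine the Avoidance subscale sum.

Avoidance items: 1, 3, 4, 6, 10, 12.
Of these, item 12 is reverse-scored; reversed = (0+4) − raw = 4 − raw.
  item 1: 2
  item 3: 0
  item 4: 0
  item 6: 2
  item 10: 3
  item 12: 4 − 1 = 3
Sum = 2 + 0 + 0 + 2 + 3 + 3 = 10

10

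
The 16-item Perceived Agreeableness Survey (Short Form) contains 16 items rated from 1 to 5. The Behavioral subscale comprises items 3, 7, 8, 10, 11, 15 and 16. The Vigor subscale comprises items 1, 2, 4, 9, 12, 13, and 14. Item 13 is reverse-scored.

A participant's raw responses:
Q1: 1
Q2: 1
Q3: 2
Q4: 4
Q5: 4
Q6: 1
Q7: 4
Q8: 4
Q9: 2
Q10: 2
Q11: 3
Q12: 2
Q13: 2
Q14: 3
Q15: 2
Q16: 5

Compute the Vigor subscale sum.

17

Vigor items: 1, 2, 4, 9, 12, 13, 14.
Of these, item 13 is reverse-scored; on a 1–5 scale, reversed = 6 − raw.
  item 1: 1
  item 2: 1
  item 4: 4
  item 9: 2
  item 12: 2
  item 13: 6 − 2 = 4
  item 14: 3
Sum = 1 + 1 + 4 + 2 + 2 + 4 + 3 = 17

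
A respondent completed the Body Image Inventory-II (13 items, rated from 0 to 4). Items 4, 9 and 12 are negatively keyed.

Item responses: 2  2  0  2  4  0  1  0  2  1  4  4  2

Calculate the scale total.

20

Apply reverse scoring (reversed = (0+4) − raw = 4 − raw):
  item 4: 4 − 2 = 2
  item 9: 4 − 2 = 2
  item 12: 4 − 4 = 0
Scored items: 2, 2, 0, 2, 4, 0, 1, 0, 2, 1, 4, 0, 2
Total = 2 + 2 + 0 + 2 + 4 + 0 + 1 + 0 + 2 + 1 + 4 + 0 + 2 = 20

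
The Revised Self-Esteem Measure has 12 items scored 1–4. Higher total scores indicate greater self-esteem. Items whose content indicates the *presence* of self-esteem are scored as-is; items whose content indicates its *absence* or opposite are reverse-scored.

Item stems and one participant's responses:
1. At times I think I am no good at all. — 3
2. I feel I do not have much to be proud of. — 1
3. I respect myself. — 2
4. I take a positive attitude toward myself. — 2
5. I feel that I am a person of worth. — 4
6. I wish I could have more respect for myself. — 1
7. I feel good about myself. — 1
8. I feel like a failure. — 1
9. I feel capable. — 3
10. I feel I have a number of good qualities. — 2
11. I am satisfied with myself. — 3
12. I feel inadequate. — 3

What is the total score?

Items 1, 2, 6, 8, 12 describe the absence/opposite of self-esteem → reverse-score.
reverse-coded value = 5 − response.
  item 1: 5 − 3 = 2
  item 2: 5 − 1 = 4
  item 3: 2
  item 4: 2
  item 5: 4
  item 6: 5 − 1 = 4
  item 7: 1
  item 8: 5 − 1 = 4
  item 9: 3
  item 10: 2
  item 11: 3
  item 12: 5 − 3 = 2
Total = 2 + 4 + 2 + 2 + 4 + 4 + 1 + 4 + 3 + 2 + 3 + 2 = 33

33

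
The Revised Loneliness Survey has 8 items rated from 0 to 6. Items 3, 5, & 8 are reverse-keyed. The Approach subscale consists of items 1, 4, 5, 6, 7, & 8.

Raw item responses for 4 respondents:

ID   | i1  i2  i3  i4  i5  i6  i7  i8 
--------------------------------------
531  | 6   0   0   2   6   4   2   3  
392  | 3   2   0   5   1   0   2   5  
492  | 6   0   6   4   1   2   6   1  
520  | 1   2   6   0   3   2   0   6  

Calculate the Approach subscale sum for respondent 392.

Respondent 392 raw: 3, 2, 0, 5, 1, 0, 2, 5.
Approach items: 1, 4, 5, 6, 7, 8.
Reverse-coded (on a 0–6 scale, reversed = 6 − raw):
  item 1: 3
  item 4: 5
  item 5: 6 − 1 = 5
  item 6: 0
  item 7: 2
  item 8: 6 − 5 = 1
Sum = 3 + 5 + 5 + 0 + 2 + 1 = 16

16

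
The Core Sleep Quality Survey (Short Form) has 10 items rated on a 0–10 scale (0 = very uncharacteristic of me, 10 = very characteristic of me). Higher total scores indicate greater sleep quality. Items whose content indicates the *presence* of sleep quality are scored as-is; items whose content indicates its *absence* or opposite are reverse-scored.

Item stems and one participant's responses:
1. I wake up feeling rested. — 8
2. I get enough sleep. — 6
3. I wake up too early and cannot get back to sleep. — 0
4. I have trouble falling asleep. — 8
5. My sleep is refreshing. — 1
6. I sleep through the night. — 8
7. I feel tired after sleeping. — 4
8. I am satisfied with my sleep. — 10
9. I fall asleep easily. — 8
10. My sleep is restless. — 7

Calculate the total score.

62

Items 3, 4, 7, 10 describe the absence/opposite of sleep quality → reverse-score.
reverse-coded value = 10 − response.
  item 1: 8
  item 2: 6
  item 3: 10 − 0 = 10
  item 4: 10 − 8 = 2
  item 5: 1
  item 6: 8
  item 7: 10 − 4 = 6
  item 8: 10
  item 9: 8
  item 10: 10 − 7 = 3
Total = 8 + 6 + 10 + 2 + 1 + 8 + 6 + 10 + 8 + 3 = 62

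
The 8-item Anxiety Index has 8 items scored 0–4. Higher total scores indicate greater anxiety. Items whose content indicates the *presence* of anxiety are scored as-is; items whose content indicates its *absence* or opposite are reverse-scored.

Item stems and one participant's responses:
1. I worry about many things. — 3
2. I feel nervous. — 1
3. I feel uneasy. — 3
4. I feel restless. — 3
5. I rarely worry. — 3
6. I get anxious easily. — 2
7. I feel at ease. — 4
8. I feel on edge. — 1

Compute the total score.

14

Items 5, 7 describe the absence/opposite of anxiety → reverse-score.
reversed = (0+4) − raw = 4 − raw.
  item 1: 3
  item 2: 1
  item 3: 3
  item 4: 3
  item 5: 4 − 3 = 1
  item 6: 2
  item 7: 4 − 4 = 0
  item 8: 1
Total = 3 + 1 + 3 + 3 + 1 + 2 + 0 + 1 = 14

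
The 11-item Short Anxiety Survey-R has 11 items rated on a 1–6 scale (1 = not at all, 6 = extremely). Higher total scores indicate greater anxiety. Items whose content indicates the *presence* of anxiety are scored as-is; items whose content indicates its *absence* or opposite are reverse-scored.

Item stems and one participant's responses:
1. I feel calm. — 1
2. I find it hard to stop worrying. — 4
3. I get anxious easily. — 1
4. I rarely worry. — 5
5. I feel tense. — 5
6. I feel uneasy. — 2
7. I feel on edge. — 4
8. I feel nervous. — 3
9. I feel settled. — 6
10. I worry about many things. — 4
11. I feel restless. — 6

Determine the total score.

Items 1, 4, 9 describe the absence/opposite of anxiety → reverse-score.
reversed = (1+6) − raw = 7 − raw.
  item 1: 7 − 1 = 6
  item 2: 4
  item 3: 1
  item 4: 7 − 5 = 2
  item 5: 5
  item 6: 2
  item 7: 4
  item 8: 3
  item 9: 7 − 6 = 1
  item 10: 4
  item 11: 6
Total = 6 + 4 + 1 + 2 + 5 + 2 + 4 + 3 + 1 + 4 + 6 = 38

38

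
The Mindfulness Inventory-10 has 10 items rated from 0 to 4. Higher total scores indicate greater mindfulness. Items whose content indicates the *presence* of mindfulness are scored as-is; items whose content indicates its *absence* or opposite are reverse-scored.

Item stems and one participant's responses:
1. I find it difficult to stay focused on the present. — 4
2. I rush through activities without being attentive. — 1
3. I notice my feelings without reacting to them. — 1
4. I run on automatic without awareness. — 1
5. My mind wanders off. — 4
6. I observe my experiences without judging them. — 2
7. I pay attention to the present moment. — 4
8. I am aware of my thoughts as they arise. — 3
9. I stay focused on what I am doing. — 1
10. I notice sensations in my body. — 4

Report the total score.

21

Items 1, 2, 4, 5 describe the absence/opposite of mindfulness → reverse-score.
on a 0–4 scale, reversed = 4 − raw.
  item 1: 4 − 4 = 0
  item 2: 4 − 1 = 3
  item 3: 1
  item 4: 4 − 1 = 3
  item 5: 4 − 4 = 0
  item 6: 2
  item 7: 4
  item 8: 3
  item 9: 1
  item 10: 4
Total = 0 + 3 + 1 + 3 + 0 + 2 + 4 + 3 + 1 + 4 = 21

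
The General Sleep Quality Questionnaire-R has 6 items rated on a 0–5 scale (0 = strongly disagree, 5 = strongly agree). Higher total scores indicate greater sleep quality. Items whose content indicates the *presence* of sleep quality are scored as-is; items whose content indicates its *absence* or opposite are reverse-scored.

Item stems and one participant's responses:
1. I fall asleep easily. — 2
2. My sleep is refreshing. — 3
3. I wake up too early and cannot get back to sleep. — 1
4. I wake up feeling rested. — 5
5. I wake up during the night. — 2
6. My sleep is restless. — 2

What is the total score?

Items 3, 5, 6 describe the absence/opposite of sleep quality → reverse-score.
reversed = (0+5) − raw = 5 − raw.
  item 1: 2
  item 2: 3
  item 3: 5 − 1 = 4
  item 4: 5
  item 5: 5 − 2 = 3
  item 6: 5 − 2 = 3
Total = 2 + 3 + 4 + 5 + 3 + 3 = 20

20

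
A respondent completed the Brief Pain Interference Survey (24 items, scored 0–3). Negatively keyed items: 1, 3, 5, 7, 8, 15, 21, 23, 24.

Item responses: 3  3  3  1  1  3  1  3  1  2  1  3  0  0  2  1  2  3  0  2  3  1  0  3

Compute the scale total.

Apply reverse scoring (on a 0–3 scale, reversed = 3 − raw):
  item 1: 3 − 3 = 0
  item 3: 3 − 3 = 0
  item 5: 3 − 1 = 2
  item 7: 3 − 1 = 2
  item 8: 3 − 3 = 0
  item 15: 3 − 2 = 1
  item 21: 3 − 3 = 0
  item 23: 3 − 0 = 3
  item 24: 3 − 3 = 0
Scored responses: 0, 3, 0, 1, 2, 3, 2, 0, 1, 2, 1, 3, 0, 0, 1, 1, 2, 3, 0, 2, 0, 1, 3, 0
Total = 0 + 3 + 0 + 1 + 2 + 3 + 2 + 0 + 1 + 2 + 1 + 3 + 0 + 0 + 1 + 1 + 2 + 3 + 0 + 2 + 0 + 1 + 3 + 0 = 31

31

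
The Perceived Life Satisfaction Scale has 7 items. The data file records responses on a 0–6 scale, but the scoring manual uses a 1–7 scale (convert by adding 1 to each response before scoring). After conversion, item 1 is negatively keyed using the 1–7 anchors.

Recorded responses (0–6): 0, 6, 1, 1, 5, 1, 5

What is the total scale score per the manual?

Convert to 1–7: 1, 7, 2, 2, 6, 2, 6
Reverse-coded (reversed = (1+7) − raw = 8 − raw):
  item 1: 8 − 1 = 7
Scored: 7, 7, 2, 2, 6, 2, 6
Total = 32

32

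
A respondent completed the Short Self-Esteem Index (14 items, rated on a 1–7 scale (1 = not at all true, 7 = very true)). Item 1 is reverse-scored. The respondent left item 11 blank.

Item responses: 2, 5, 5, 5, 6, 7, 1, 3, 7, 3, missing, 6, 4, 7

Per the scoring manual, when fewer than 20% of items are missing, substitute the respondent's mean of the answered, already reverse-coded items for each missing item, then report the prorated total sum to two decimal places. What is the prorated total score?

Reverse-coded (reverse-coded value = 8 − response):
  item 1: 8 − 2 = 6
Completed scored items (13 of 14): 6, 5, 5, 5, 6, 7, 1, 3, 7, 3, 6, 4, 7; sum = 65.
Person mean = 65 / 13 ≈ 5.0000
Prorated total = (65 / 13) × 14 = 70.00 (to 2 dp)

70.00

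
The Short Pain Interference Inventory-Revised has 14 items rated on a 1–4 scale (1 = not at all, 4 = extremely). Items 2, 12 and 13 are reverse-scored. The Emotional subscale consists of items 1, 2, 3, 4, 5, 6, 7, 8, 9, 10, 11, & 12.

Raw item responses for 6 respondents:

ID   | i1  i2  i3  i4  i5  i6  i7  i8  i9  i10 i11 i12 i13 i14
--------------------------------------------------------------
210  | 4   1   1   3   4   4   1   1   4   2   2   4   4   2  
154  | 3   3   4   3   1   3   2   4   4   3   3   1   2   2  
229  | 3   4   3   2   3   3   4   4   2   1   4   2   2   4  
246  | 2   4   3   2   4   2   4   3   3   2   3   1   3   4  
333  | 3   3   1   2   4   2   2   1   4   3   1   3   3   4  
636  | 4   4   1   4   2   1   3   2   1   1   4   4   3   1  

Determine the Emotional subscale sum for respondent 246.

Respondent 246 raw: 2, 4, 3, 2, 4, 2, 4, 3, 3, 2, 3, 1, 3, 4.
Emotional items: 1, 2, 3, 4, 5, 6, 7, 8, 9, 10, 11, 12.
Reverse-coded (on a 1–4 scale, reversed = 5 − raw):
  item 1: 2
  item 2: 5 − 4 = 1
  item 3: 3
  item 4: 2
  item 5: 4
  item 6: 2
  item 7: 4
  item 8: 3
  item 9: 3
  item 10: 2
  item 11: 3
  item 12: 5 − 1 = 4
Sum = 2 + 1 + 3 + 2 + 4 + 2 + 4 + 3 + 3 + 2 + 3 + 4 = 33

33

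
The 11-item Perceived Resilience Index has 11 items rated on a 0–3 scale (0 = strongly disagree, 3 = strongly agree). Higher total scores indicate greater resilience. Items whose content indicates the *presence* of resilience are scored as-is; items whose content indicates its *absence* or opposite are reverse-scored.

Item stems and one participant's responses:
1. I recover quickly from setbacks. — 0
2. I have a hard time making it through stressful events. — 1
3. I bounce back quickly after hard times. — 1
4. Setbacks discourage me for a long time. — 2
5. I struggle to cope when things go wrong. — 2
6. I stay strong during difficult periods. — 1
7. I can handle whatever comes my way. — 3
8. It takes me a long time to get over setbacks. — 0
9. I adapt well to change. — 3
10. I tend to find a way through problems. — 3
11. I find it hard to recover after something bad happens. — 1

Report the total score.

20

Items 2, 4, 5, 8, 11 describe the absence/opposite of resilience → reverse-score.
reverse-coded value = 3 − response.
  item 1: 0
  item 2: 3 − 1 = 2
  item 3: 1
  item 4: 3 − 2 = 1
  item 5: 3 − 2 = 1
  item 6: 1
  item 7: 3
  item 8: 3 − 0 = 3
  item 9: 3
  item 10: 3
  item 11: 3 − 1 = 2
Total = 0 + 2 + 1 + 1 + 1 + 1 + 3 + 3 + 3 + 3 + 2 = 20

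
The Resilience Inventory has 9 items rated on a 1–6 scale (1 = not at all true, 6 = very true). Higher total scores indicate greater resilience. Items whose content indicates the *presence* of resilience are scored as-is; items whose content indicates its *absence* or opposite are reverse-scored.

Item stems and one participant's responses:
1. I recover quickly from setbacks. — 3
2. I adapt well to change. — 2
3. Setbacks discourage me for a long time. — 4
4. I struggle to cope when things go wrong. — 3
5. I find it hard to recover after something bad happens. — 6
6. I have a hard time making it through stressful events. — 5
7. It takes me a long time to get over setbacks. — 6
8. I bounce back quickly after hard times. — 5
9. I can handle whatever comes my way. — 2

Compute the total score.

23

Items 3, 4, 5, 6, 7 describe the absence/opposite of resilience → reverse-score.
reverse-coded value = 7 − response.
  item 1: 3
  item 2: 2
  item 3: 7 − 4 = 3
  item 4: 7 − 3 = 4
  item 5: 7 − 6 = 1
  item 6: 7 − 5 = 2
  item 7: 7 − 6 = 1
  item 8: 5
  item 9: 2
Total = 3 + 2 + 3 + 4 + 1 + 2 + 1 + 5 + 2 = 23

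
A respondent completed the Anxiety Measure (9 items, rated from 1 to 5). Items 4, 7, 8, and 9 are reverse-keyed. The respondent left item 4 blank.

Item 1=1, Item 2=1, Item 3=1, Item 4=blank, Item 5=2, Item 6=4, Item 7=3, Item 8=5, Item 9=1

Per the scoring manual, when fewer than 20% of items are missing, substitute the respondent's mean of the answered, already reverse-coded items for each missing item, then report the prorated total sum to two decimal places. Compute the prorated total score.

20.25

Reverse-coded (reversed = (1+5) − raw = 6 − raw):
  item 7: 6 − 3 = 3
  item 8: 6 − 5 = 1
  item 9: 6 − 1 = 5
Completed scored items (8 of 9): 1, 1, 1, 2, 4, 3, 1, 5; sum = 18.
Person mean = 18 / 8 ≈ 2.2500
Prorated total = (18 / 8) × 9 = 20.25 (to 2 dp)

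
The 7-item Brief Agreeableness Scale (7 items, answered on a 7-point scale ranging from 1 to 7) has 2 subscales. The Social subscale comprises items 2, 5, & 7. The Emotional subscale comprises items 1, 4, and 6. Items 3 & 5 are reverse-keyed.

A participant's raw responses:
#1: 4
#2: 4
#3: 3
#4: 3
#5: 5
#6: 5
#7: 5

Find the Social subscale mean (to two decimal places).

Social items: 2, 5, 7.
Of these, item 5 is reverse-keyed; reverse-coded value = 8 − response.
  item 2: 4
  item 5: 8 − 5 = 3
  item 7: 5
Sum = 4 + 3 + 5 = 12
Mean = 12 / 3 = 4.00

4.00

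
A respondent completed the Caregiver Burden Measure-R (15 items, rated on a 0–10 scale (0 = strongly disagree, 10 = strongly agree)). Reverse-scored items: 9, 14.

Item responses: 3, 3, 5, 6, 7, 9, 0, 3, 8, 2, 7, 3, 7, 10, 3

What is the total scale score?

60

Reversing items 9 & 14 with 10 − raw:
Total = 3 + 3 + 5 + 6 + 7 + 9 + 0 + 3 + (10−8) + 2 + 7 + 3 + 7 + (10−10) + 3
      = 3 + 3 + 5 + 6 + 7 + 9 + 0 + 3 + 2 + 2 + 7 + 3 + 7 + 0 + 3 = 60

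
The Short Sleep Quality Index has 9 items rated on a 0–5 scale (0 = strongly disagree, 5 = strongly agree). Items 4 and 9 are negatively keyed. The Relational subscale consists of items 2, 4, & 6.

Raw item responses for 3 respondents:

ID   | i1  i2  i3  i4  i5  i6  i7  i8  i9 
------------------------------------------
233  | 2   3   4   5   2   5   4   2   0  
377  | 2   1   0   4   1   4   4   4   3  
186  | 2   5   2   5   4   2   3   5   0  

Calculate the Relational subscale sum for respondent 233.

Respondent 233 raw: 2, 3, 4, 5, 2, 5, 4, 2, 0.
Relational items: 2, 4, 6.
Reverse-coded (on a 0–5 scale, reversed = 5 − raw):
  item 2: 3
  item 4: 5 − 5 = 0
  item 6: 5
Sum = 3 + 0 + 5 = 8

8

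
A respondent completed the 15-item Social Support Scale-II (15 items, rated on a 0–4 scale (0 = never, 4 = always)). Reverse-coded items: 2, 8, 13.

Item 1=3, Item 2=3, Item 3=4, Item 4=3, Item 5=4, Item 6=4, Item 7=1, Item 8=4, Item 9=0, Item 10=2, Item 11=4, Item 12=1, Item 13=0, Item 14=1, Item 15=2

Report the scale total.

Apply reverse scoring (reversed = (0+4) − raw = 4 − raw):
  item 2: 4 − 3 = 1
  item 8: 4 − 4 = 0
  item 13: 4 − 0 = 4
After reverse-coding: 3, 1, 4, 3, 4, 4, 1, 0, 0, 2, 4, 1, 4, 1, 2
Total = 3 + 1 + 4 + 3 + 4 + 4 + 1 + 0 + 0 + 2 + 4 + 1 + 4 + 1 + 2 = 34

34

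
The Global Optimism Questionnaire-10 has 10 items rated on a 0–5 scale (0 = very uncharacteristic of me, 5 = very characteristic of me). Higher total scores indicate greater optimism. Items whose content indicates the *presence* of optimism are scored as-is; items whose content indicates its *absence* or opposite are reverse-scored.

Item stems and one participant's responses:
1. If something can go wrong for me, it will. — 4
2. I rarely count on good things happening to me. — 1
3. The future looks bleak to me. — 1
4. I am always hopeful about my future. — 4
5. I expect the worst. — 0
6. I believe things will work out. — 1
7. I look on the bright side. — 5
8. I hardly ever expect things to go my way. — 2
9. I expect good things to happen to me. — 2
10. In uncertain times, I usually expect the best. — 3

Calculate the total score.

32

Items 1, 2, 3, 5, 8 describe the absence/opposite of optimism → reverse-score.
on a 0–5 scale, reversed = 5 − raw.
  item 1: 5 − 4 = 1
  item 2: 5 − 1 = 4
  item 3: 5 − 1 = 4
  item 4: 4
  item 5: 5 − 0 = 5
  item 6: 1
  item 7: 5
  item 8: 5 − 2 = 3
  item 9: 2
  item 10: 3
Total = 1 + 4 + 4 + 4 + 5 + 1 + 5 + 3 + 2 + 3 = 32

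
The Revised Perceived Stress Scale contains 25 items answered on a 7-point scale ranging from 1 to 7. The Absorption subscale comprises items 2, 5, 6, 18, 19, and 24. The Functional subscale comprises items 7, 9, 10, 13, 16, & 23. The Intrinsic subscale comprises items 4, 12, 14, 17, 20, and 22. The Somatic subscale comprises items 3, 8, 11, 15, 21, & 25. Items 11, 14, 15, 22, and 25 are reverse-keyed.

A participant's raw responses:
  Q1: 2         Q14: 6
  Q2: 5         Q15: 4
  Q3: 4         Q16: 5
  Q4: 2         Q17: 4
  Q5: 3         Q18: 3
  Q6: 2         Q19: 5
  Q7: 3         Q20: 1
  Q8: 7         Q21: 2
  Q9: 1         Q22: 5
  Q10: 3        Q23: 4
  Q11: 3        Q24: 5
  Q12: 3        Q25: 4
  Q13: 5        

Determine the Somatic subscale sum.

Somatic items: 3, 8, 11, 15, 21, 25.
Of these, items 11, 15, & 25 are reverse-keyed; reversed = (1+7) − raw = 8 − raw.
  item 3: 4
  item 8: 7
  item 11: 8 − 3 = 5
  item 15: 8 − 4 = 4
  item 21: 2
  item 25: 8 − 4 = 4
Sum = 4 + 7 + 5 + 4 + 2 + 4 = 26

26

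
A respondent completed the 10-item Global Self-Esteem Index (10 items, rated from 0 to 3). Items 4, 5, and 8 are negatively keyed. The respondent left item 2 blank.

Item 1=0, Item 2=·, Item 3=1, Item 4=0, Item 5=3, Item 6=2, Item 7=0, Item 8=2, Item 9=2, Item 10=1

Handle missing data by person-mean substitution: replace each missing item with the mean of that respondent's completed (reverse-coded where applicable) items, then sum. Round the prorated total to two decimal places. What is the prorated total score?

11.11

Reverse-coded (on a 0–3 scale, reversed = 3 − raw):
  item 4: 3 − 0 = 3
  item 5: 3 − 3 = 0
  item 8: 3 − 2 = 1
Completed scored items (9 of 10): 0, 1, 3, 0, 2, 0, 1, 2, 1; sum = 10.
Person mean = 10 / 9 ≈ 1.1111
Prorated total = (10 / 9) × 10 = 11.11 (to 2 dp)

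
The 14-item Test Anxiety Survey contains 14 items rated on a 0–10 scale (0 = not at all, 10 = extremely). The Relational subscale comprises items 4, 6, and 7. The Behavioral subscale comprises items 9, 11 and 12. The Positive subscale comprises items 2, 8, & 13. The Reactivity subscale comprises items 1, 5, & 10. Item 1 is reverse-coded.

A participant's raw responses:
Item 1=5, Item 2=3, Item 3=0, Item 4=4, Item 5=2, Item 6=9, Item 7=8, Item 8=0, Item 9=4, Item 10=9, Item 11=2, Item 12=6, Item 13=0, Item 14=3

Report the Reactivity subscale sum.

16

Reactivity items: 1, 5, 10.
Of these, item 1 is reverse-coded; on a 0–10 scale, reversed = 10 − raw.
  item 1: 10 − 5 = 5
  item 5: 2
  item 10: 9
Sum = 5 + 2 + 9 = 16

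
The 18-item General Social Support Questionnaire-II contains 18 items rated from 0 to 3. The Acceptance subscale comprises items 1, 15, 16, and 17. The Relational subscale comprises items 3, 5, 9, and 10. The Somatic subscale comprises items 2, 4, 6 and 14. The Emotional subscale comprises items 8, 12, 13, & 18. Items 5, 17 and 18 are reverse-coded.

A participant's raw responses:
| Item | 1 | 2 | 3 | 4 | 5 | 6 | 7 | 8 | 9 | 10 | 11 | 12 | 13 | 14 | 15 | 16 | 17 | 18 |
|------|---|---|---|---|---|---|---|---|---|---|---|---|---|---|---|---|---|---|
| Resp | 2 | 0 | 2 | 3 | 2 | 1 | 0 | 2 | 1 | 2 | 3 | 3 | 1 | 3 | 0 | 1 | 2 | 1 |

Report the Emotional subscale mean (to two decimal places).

2.00

Emotional items: 8, 12, 13, 18.
Of these, item 18 is reverse-coded; on a 0–3 scale, reversed = 3 − raw.
  item 8: 2
  item 12: 3
  item 13: 1
  item 18: 3 − 1 = 2
Sum = 2 + 3 + 1 + 2 = 8
Mean = 8 / 4 = 2.00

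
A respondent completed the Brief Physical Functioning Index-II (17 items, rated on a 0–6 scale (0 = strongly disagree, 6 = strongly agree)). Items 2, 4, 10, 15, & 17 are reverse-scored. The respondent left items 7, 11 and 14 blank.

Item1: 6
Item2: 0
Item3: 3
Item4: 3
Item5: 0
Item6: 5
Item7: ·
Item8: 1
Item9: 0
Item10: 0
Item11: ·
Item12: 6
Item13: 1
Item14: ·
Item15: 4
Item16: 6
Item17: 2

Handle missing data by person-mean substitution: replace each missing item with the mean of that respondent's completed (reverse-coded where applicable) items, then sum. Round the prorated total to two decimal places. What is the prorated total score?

59.50

Reverse-coded (reverse-coded value = 6 − response):
  item 2: 6 − 0 = 6
  item 4: 6 − 3 = 3
  item 10: 6 − 0 = 6
  item 15: 6 − 4 = 2
  item 17: 6 − 2 = 4
Completed scored items (14 of 17): 6, 6, 3, 3, 0, 5, 1, 0, 6, 6, 1, 2, 6, 4; sum = 49.
Person mean = 49 / 14 ≈ 3.5000
Prorated total = (49 / 14) × 17 = 59.50 (to 2 dp)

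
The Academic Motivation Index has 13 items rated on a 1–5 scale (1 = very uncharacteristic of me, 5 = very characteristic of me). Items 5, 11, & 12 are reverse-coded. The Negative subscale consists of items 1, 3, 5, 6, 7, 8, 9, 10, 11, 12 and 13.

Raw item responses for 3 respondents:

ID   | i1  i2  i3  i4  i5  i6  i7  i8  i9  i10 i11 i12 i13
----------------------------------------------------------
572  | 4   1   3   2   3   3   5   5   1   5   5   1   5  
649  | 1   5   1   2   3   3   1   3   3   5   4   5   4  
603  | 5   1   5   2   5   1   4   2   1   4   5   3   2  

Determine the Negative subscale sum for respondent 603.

29

Respondent 603 raw: 5, 1, 5, 2, 5, 1, 4, 2, 1, 4, 5, 3, 2.
Negative items: 1, 3, 5, 6, 7, 8, 9, 10, 11, 12, 13.
Reverse-coded (reverse-coded value = 6 − response):
  item 1: 5
  item 3: 5
  item 5: 6 − 5 = 1
  item 6: 1
  item 7: 4
  item 8: 2
  item 9: 1
  item 10: 4
  item 11: 6 − 5 = 1
  item 12: 6 − 3 = 3
  item 13: 2
Sum = 5 + 5 + 1 + 1 + 4 + 2 + 1 + 4 + 1 + 3 + 2 = 29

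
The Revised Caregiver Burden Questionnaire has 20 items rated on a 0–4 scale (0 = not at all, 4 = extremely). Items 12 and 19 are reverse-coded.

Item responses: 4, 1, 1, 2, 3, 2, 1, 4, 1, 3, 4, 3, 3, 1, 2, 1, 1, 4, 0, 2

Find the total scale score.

45

Reversing items 12 and 19 with 4 − raw:
Total = 4 + 1 + 1 + 2 + 3 + 2 + 1 + 4 + 1 + 3 + 4 + (4−3) + 3 + 1 + 2 + 1 + 1 + 4 + (4−0) + 2
      = 4 + 1 + 1 + 2 + 3 + 2 + 1 + 4 + 1 + 3 + 4 + 1 + 3 + 1 + 2 + 1 + 1 + 4 + 4 + 2 = 45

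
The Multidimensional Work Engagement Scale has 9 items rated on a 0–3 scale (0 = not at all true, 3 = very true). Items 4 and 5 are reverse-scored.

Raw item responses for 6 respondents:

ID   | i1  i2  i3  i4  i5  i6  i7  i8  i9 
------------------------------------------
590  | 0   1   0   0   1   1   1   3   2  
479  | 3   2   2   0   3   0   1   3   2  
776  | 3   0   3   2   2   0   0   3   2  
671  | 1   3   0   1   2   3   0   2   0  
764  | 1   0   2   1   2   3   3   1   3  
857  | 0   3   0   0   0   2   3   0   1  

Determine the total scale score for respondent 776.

13

Respondent 776 raw: 3, 0, 3, 2, 2, 0, 0, 3, 2.
Reverse-coded (reversed = (0+3) − raw = 3 − raw):
  item 1: 3
  item 2: 0
  item 3: 3
  item 4: 3 − 2 = 1
  item 5: 3 − 2 = 1
  item 6: 0
  item 7: 0
  item 8: 3
  item 9: 2
Sum = 3 + 0 + 3 + 1 + 1 + 0 + 0 + 3 + 2 = 13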